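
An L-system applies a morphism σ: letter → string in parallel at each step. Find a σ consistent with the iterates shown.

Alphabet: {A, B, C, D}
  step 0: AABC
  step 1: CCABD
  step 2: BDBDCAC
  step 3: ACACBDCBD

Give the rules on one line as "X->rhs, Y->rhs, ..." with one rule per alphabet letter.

A->C, B->A, C->BD, D->C

  step 2 ⇒ step 3: BDBDCAC ⇒ A·C·A·C·BD·C·BD
    A ↦ C
    B ↦ A
    C ↦ BD
    D ↦ C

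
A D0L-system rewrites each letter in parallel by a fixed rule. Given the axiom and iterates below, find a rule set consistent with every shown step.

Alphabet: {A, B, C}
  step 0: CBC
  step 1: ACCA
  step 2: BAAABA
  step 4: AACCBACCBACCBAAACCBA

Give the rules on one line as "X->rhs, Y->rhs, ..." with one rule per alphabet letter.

A->BA, B->CC, C->A

  step 1 ⇒ step 2: ACCA ⇒ BA·A·A·BA
    A ↦ BA
    C ↦ A
  step 0 ⇒ step 1: CBC ⇒ A·CC·A
    B ↦ CC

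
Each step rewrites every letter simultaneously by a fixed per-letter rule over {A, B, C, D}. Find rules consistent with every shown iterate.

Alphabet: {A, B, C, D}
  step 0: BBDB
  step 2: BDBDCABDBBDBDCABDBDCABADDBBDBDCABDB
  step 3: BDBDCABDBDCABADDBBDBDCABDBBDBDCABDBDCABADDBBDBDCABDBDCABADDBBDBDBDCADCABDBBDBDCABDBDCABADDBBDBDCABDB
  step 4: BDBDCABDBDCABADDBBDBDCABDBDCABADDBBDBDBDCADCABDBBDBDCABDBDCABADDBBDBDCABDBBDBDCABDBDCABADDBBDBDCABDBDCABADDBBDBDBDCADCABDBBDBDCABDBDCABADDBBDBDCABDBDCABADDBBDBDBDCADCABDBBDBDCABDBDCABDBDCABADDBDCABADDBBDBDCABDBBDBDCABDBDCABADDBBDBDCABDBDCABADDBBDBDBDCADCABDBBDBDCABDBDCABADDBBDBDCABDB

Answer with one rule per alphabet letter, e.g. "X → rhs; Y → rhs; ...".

  step 3 ⇒ step 4: BDBDCABDBDCABADDBBDBDCABDBBDBDCABDBDCABADDBBDBDCABDBDCABADDBBDBDBDCADCABDBBDBDCABDBDCABADDBBDBDCABDB ⇒ BDB·DCA·BDB·DCA·BAD·DB·BDB·DCA·BDB·DCA·BAD·DB·BDB·DB·DCA·DCA·BDB·BDB·DCA·BDB·DCA·BAD·DB·BDB·DCA·BDB·BDB·DCA·BDB·DCA·BAD·DB·BDB·DCA·BDB·DCA·BAD·DB·BDB·DB·DCA·DCA·BDB·BDB·DCA·BDB·DCA·BAD·DB·BDB·DCA·BDB·DCA·BAD·DB·BDB·DB·DCA·DCA·BDB·BDB·DCA·BDB·DCA·BDB·DCA·BAD·DB·DCA·BAD·DB·BDB·DCA·BDB·BDB·DCA·BDB·DCA·BAD·DB·BDB·DCA·BDB·DCA·BAD·DB·BDB·DB·DCA·DCA·BDB·BDB·DCA·BDB·DCA·BAD·DB·BDB·DCA·BDB
    A ↦ DB
    B ↦ BDB
    C ↦ BAD
    D ↦ DCA

A->DB, B->BDB, C->BAD, D->DCA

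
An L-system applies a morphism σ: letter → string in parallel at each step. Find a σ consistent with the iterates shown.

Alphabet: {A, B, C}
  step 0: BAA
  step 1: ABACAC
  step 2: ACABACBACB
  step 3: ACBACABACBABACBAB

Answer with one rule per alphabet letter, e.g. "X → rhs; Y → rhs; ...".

  step 2 ⇒ step 3: ACABACBACB ⇒ AC·B·AC·AB·AC·B·AB·AC·B·AB
    A ↦ AC
    B ↦ AB
    C ↦ B

A->AC, B->AB, C->B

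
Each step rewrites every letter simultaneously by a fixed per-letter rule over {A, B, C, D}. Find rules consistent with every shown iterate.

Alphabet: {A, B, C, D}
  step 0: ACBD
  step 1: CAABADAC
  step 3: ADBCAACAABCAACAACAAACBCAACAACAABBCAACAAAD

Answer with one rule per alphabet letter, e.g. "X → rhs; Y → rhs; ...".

A->CAA, B->AD, C->B, D->AC

  step 0 ⇒ step 1: ACBD ⇒ CAA·B·AD·AC
    A ↦ CAA
    B ↦ AD
    C ↦ B
    D ↦ AC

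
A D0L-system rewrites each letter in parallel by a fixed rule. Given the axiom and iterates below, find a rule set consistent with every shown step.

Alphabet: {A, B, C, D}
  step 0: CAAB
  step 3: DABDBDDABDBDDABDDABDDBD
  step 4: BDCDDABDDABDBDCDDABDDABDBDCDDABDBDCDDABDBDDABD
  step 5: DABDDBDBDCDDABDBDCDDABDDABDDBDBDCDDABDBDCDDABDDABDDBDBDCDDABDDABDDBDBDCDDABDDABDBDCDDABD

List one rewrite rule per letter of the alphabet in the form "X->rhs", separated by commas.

A->CD, B->DA, C->D, D->BD

  step 4 ⇒ step 5: BDCDDABDDABDBDCDDABDDABDBDCDDABDBDCDDABDBDDABD ⇒ DA·BD·D·BD·BD·CD·DA·BD·BD·CD·DA·BD·DA·BD·D·BD·BD·CD·DA·BD·BD·CD·DA·BD·DA·BD·D·BD·BD·CD·DA·BD·DA·BD·D·BD·BD·CD·DA·BD·DA·BD·BD·CD·DA·BD
    A ↦ CD
    B ↦ DA
    C ↦ D
    D ↦ BD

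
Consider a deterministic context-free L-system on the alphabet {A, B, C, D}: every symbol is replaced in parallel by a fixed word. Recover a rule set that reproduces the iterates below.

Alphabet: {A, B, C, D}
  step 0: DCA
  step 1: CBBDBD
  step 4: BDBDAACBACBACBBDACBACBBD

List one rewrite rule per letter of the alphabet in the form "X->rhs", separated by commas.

  step 0 ⇒ step 1: DCA ⇒ CB·BD·BD
    A ↦ BD
    C ↦ BD
    D ↦ CB
    B ↦ A  (constrained at step 1)

A->BD, B->A, C->BD, D->CB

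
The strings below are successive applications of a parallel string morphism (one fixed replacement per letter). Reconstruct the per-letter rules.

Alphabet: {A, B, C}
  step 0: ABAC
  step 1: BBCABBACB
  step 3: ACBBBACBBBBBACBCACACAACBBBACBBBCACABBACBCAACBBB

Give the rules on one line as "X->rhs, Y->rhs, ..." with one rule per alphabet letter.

A->BB, B->CA, C->ACB

  step 0 ⇒ step 1: ABAC ⇒ BB·CA·BB·ACB
    A ↦ BB
    B ↦ CA
    C ↦ ACB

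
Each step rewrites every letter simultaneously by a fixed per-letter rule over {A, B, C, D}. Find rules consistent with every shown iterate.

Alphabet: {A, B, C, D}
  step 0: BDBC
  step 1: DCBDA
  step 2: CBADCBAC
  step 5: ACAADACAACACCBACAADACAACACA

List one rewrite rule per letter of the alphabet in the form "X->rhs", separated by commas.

A->AC, B->D, C->A, D->CB

  step 1 ⇒ step 2: DCBDA ⇒ CB·A·D·CB·AC
    A ↦ AC
    B ↦ D
    C ↦ A
    D ↦ CB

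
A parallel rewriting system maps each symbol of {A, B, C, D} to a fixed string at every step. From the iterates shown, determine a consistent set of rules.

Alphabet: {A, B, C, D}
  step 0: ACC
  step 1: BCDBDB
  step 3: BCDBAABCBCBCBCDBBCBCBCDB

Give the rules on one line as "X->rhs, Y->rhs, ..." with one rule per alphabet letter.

A->BC, B->BC, C->DB, D->AA

  step 0 ⇒ step 1: ACC ⇒ BC·DB·DB
    A ↦ BC
    C ↦ DB
    B ↦ BC  (constrained at step 1)
    D ↦ AA  (constrained at step 1)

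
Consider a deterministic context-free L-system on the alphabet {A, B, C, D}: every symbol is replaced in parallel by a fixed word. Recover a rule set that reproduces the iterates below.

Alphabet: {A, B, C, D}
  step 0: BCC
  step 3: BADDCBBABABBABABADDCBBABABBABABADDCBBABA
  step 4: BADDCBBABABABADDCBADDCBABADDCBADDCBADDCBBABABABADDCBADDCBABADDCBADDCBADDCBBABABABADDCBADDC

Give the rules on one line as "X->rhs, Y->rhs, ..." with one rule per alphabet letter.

  step 3 ⇒ step 4: BADDCBBABABBABABADDCBBABABBABABADDCBBABA ⇒ BA·DDC·B·B·ABA·BA·BA·DDC·BA·DDC·BA·BA·DDC·BA·DDC·BA·DDC·B·B·ABA·BA·BA·DDC·BA·DDC·BA·BA·DDC·BA·DDC·BA·DDC·B·B·ABA·BA·BA·DDC·BA·DDC
    A ↦ DDC
    B ↦ BA
    C ↦ ABA
    D ↦ B

A->DDC, B->BA, C->ABA, D->B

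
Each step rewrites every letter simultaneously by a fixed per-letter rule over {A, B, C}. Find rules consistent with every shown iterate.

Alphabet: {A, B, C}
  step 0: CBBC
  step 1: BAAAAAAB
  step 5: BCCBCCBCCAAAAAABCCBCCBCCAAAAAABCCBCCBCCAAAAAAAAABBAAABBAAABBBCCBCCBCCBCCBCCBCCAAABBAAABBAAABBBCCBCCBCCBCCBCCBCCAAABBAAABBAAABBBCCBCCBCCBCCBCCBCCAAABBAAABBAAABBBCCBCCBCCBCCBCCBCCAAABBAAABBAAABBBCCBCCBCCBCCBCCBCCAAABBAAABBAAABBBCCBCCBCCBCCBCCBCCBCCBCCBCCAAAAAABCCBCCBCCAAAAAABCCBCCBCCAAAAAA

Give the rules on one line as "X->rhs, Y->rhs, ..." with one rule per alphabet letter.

  step 0 ⇒ step 1: CBBC ⇒ B·AAA·AAA·B
    B ↦ AAA
    C ↦ B
    A ↦ BCC  (constrained at step 1)

A->BCC, B->AAA, C->B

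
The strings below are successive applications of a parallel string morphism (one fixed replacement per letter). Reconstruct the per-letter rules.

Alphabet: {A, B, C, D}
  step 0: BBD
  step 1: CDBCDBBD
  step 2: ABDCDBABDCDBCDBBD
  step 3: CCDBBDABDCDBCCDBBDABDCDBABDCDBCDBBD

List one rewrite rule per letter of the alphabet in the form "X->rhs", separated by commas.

  step 2 ⇒ step 3: ABDCDBABDCDBCDBBD ⇒ C·CDB·BD·A·BD·CDB·C·CDB·BD·A·BD·CDB·A·BD·CDB·CDB·BD
    A ↦ C
    B ↦ CDB
    C ↦ A
    D ↦ BD

A->C, B->CDB, C->A, D->BD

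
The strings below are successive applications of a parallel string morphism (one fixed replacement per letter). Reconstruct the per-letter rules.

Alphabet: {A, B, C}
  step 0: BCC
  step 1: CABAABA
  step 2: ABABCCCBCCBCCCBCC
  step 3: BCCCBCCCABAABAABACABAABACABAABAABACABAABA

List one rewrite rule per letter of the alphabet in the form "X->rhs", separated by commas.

A->BCC, B->C, C->ABA

  step 2 ⇒ step 3: ABABCCCBCCBCCCBCC ⇒ BCC·C·BCC·C·ABA·ABA·ABA·C·ABA·ABA·C·ABA·ABA·ABA·C·ABA·ABA
    A ↦ BCC
    B ↦ C
    C ↦ ABA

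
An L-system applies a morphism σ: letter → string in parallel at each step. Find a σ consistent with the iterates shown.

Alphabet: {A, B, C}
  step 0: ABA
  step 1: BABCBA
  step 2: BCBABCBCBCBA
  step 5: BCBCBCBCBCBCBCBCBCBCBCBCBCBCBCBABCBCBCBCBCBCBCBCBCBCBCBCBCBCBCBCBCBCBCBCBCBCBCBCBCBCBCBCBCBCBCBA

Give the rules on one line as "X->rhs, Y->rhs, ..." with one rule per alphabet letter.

  step 1 ⇒ step 2: BABCBA ⇒ BC·BA·BC·BC·BC·BA
    A ↦ BA
    B ↦ BC
    C ↦ BC

A->BA, B->BC, C->BC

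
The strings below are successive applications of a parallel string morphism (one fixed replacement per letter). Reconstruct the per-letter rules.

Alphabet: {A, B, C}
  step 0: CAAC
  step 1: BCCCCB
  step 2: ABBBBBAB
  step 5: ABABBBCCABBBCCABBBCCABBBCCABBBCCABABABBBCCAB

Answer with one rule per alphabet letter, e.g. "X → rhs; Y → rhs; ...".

A->CC, B->AB, C->B

  step 1 ⇒ step 2: BCCCCB ⇒ AB·B·B·B·B·AB
    B ↦ AB
    C ↦ B
  step 0 ⇒ step 1: CAAC ⇒ B·CC·CC·B
    A ↦ CC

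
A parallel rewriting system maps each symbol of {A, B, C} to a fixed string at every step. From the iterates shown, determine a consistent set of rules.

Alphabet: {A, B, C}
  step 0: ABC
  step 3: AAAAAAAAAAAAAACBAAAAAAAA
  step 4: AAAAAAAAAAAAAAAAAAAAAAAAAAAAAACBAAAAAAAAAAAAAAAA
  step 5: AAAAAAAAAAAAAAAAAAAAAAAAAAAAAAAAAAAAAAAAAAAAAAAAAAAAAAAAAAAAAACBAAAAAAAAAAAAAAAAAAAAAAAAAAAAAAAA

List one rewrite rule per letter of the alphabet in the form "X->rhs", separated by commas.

A->AA, B->CB, C->AA

  step 4 ⇒ step 5: AAAAAAAAAAAAAAAAAAAAAAAAAAAAAACBAAAAAAAAAAAAAAAA ⇒ AA·AA·AA·AA·AA·AA·AA·AA·AA·AA·AA·AA·AA·AA·AA·AA·AA·AA·AA·AA·AA·AA·AA·AA·AA·AA·AA·AA·AA·AA·AA·CB·AA·AA·AA·AA·AA·AA·AA·AA·AA·AA·AA·AA·AA·AA·AA·AA
    A ↦ AA
    B ↦ CB
    C ↦ AA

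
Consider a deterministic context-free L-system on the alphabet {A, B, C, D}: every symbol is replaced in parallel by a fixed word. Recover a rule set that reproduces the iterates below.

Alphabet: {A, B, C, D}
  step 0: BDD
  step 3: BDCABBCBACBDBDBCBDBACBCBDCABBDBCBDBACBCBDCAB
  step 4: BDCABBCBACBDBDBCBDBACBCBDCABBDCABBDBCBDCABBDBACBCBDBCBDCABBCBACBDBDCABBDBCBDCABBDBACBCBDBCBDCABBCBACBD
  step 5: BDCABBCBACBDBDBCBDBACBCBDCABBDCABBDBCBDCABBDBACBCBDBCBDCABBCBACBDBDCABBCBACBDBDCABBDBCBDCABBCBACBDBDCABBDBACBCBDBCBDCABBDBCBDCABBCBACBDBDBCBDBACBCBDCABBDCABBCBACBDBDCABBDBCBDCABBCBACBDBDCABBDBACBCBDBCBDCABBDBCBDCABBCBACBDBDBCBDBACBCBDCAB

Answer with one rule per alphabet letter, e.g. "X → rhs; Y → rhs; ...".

A->BAC, B->BD, C->BC, D->CAB

  step 4 ⇒ step 5: BDCABBCBACBDBDBCBDBACBCBDCABBDCABBDBCBDCABBDBACBCBDBCBDCABBCBACBDBDCABBDBCBDCABBDBACBCBDBCBDCABBCBACBD ⇒ BD·CAB·BC·BAC·BD·BD·BC·BD·BAC·BC·BD·CAB·BD·CAB·BD·BC·BD·CAB·BD·BAC·BC·BD·BC·BD·CAB·BC·BAC·BD·BD·CAB·BC·BAC·BD·BD·CAB·BD·BC·BD·CAB·BC·BAC·BD·BD·CAB·BD·BAC·BC·BD·BC·BD·CAB·BD·BC·BD·CAB·BC·BAC·BD·BD·BC·BD·BAC·BC·BD·CAB·BD·CAB·BC·BAC·BD·BD·CAB·BD·BC·BD·CAB·BC·BAC·BD·BD·CAB·BD·BAC·BC·BD·BC·BD·CAB·BD·BC·BD·CAB·BC·BAC·BD·BD·BC·BD·BAC·BC·BD·CAB
    A ↦ BAC
    B ↦ BD
    C ↦ BC
    D ↦ CAB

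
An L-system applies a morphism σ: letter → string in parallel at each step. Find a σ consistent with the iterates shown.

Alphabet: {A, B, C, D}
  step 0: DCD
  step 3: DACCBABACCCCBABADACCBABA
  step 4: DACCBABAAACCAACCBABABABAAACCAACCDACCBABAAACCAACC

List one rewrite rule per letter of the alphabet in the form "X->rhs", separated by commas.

  step 3 ⇒ step 4: DACCBABACCCCBABADACCBABA ⇒ DA·CC·BA·BA·AA·CC·AA·CC·BA·BA·BA·BA·AA·CC·AA·CC·DA·CC·BA·BA·AA·CC·AA·CC
    A ↦ CC
    B ↦ AA
    C ↦ BA
    D ↦ DA

A->CC, B->AA, C->BA, D->DA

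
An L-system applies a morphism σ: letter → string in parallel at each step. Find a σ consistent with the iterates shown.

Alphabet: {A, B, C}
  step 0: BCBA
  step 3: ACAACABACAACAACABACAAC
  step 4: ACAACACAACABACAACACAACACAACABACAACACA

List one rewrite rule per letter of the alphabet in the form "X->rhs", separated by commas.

  step 3 ⇒ step 4: ACAACABACAACAACABACAAC ⇒ AC·A·AC·AC·A·AC·AB·AC·A·AC·AC·A·AC·AC·A·AC·AB·AC·A·AC·AC·A
    A ↦ AC
    B ↦ AB
    C ↦ A

A->AC, B->AB, C->A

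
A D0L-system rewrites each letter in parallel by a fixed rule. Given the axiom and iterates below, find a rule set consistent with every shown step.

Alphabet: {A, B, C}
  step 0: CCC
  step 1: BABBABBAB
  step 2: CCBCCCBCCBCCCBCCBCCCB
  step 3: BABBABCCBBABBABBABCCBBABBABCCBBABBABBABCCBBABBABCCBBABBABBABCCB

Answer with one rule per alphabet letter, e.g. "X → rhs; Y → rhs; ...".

  step 2 ⇒ step 3: CCBCCCBCCBCCCBCCBCCCB ⇒ BAB·BAB·CCB·BAB·BAB·BAB·CCB·BAB·BAB·CCB·BAB·BAB·BAB·CCB·BAB·BAB·CCB·BAB·BAB·BAB·CCB
    B ↦ CCB
    C ↦ BAB
  step 1 ⇒ step 2: BABBABBAB ⇒ CCB·C·CCB·CCB·C·CCB·CCB·C·CCB
    A ↦ C

A->C, B->CCB, C->BAB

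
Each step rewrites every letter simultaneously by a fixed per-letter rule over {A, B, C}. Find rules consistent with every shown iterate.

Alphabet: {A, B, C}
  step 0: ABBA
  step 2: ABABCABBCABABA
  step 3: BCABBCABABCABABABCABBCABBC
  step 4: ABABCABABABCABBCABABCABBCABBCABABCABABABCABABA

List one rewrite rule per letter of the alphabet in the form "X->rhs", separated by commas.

  step 3 ⇒ step 4: BCABBCABABCABABABCABBCABBC ⇒ AB·A·BC·AB·AB·A·BC·AB·BC·AB·A·BC·AB·BC·AB·BC·AB·A·BC·AB·AB·A·BC·AB·AB·A
    A ↦ BC
    B ↦ AB
    C ↦ A

A->BC, B->AB, C->A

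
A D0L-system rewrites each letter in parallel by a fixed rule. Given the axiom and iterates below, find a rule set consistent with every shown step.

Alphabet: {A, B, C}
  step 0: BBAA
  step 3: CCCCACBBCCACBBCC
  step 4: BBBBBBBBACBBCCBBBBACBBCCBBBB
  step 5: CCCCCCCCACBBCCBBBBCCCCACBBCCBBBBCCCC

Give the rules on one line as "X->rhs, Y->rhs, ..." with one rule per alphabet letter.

  step 4 ⇒ step 5: BBBBBBBBACBBCCBBBBACBBCCBBBB ⇒ C·C·C·C·C·C·C·C·AC·BB·C·C·BB·BB·C·C·C·C·AC·BB·C·C·BB·BB·C·C·C·C
    A ↦ AC
    B ↦ C
    C ↦ BB

A->AC, B->C, C->BB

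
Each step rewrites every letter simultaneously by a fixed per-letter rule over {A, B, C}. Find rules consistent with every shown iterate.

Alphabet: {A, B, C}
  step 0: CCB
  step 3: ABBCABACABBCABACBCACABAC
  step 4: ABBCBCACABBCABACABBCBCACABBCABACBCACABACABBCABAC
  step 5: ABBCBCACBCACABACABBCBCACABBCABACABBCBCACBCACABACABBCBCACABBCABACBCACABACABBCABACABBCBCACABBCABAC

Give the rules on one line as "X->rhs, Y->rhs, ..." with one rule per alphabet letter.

A->AB, B->BC, C->AC

  step 4 ⇒ step 5: ABBCBCACABBCABACABBCBCACABBCABACBCACABACABBCABAC ⇒ AB·BC·BC·AC·BC·AC·AB·AC·AB·BC·BC·AC·AB·BC·AB·AC·AB·BC·BC·AC·BC·AC·AB·AC·AB·BC·BC·AC·AB·BC·AB·AC·BC·AC·AB·AC·AB·BC·AB·AC·AB·BC·BC·AC·AB·BC·AB·AC
    A ↦ AB
    B ↦ BC
    C ↦ AC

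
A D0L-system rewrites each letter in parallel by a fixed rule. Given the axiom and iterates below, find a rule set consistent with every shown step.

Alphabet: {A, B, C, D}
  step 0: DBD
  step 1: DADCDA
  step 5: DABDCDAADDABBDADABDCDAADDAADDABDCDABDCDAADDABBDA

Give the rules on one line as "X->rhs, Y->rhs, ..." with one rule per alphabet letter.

A->B, B->DC, C->AD, D->DA

  step 0 ⇒ step 1: DBD ⇒ DA·DC·DA
    B ↦ DC
    D ↦ DA
    A ↦ B  (constrained at step 1)
    C ↦ AD  (constrained at step 1)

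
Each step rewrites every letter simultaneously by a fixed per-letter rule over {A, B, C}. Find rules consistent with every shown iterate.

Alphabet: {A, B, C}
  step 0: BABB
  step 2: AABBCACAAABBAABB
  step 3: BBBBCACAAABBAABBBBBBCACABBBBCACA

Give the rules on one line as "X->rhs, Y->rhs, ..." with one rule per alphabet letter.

  step 2 ⇒ step 3: AABBCACAAABBAABB ⇒ BB·BB·CA·CA·AA·BB·AA·BB·BB·BB·CA·CA·BB·BB·CA·CA
    A ↦ BB
    B ↦ CA
    C ↦ AA

A->BB, B->CA, C->AA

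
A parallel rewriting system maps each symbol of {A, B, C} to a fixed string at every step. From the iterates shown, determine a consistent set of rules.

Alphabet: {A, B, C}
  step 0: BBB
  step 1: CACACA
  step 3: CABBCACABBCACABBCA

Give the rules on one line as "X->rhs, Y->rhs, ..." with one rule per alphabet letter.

A->CCB, B->CA, C->B

  step 0 ⇒ step 1: BBB ⇒ CA·CA·CA
    B ↦ CA
    A ↦ CCB  (constrained at step 1)
    C ↦ B  (constrained at step 1)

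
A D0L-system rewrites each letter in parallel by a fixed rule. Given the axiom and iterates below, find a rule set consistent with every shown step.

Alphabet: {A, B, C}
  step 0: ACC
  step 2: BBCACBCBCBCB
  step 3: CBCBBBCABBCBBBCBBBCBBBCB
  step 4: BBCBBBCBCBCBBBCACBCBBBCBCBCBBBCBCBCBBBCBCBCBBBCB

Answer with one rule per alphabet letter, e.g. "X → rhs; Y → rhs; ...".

  step 3 ⇒ step 4: CBCBBBCABBCBBBCBBBCBBBCB ⇒ BB·CB·BB·CB·CB·CB·BB·CA·CB·CB·BB·CB·CB·CB·BB·CB·CB·CB·BB·CB·CB·CB·BB·CB
    A ↦ CA
    B ↦ CB
    C ↦ BB

A->CA, B->CB, C->BB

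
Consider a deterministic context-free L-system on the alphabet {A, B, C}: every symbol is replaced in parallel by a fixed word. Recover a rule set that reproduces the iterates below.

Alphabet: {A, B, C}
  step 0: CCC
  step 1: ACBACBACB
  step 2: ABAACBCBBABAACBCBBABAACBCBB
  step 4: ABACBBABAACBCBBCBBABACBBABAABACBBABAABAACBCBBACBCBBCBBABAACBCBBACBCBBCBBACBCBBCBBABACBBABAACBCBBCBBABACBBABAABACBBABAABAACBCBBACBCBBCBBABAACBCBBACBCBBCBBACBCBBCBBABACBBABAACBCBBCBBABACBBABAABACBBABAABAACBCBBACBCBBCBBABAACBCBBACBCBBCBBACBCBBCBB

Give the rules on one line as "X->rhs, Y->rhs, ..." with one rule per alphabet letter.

A->ABA, B->CBB, C->ACB

  step 1 ⇒ step 2: ACBACBACB ⇒ ABA·ACB·CBB·ABA·ACB·CBB·ABA·ACB·CBB
    A ↦ ABA
    B ↦ CBB
    C ↦ ACB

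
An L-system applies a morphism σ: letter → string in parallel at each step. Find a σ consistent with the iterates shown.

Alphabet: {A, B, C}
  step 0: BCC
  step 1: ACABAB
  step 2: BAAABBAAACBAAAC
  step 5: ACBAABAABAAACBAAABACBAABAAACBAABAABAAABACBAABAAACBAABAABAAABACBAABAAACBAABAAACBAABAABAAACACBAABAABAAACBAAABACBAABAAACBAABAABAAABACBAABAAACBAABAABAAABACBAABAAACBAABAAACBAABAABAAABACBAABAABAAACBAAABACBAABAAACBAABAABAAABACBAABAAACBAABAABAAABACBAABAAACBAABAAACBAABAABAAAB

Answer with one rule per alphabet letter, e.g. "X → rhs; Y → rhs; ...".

  step 1 ⇒ step 2: ACABAB ⇒ BAA·AB·BAA·AC·BAA·AC
    A ↦ BAA
    B ↦ AC
    C ↦ AB

A->BAA, B->AC, C->AB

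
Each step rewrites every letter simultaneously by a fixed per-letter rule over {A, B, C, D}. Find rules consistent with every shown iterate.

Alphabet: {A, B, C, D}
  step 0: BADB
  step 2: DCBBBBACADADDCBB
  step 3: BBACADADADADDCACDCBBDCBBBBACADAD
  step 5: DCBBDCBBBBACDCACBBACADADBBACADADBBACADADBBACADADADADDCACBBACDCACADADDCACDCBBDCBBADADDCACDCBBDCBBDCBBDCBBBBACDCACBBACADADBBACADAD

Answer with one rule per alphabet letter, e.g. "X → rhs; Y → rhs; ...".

A->DC, B->AD, C->AC, D->BB

  step 2 ⇒ step 3: DCBBBBACADADDCBB ⇒ BB·AC·AD·AD·AD·AD·DC·AC·DC·BB·DC·BB·BB·AC·AD·AD
    A ↦ DC
    B ↦ AD
    C ↦ AC
    D ↦ BB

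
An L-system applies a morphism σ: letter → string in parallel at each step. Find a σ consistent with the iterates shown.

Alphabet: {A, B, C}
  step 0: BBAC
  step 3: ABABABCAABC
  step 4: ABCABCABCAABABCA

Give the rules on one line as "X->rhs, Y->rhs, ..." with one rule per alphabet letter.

  step 3 ⇒ step 4: ABABABCAABC ⇒ AB·C·AB·C·AB·C·A·AB·AB·C·A
    A ↦ AB
    B ↦ C
    C ↦ A

A->AB, B->C, C->A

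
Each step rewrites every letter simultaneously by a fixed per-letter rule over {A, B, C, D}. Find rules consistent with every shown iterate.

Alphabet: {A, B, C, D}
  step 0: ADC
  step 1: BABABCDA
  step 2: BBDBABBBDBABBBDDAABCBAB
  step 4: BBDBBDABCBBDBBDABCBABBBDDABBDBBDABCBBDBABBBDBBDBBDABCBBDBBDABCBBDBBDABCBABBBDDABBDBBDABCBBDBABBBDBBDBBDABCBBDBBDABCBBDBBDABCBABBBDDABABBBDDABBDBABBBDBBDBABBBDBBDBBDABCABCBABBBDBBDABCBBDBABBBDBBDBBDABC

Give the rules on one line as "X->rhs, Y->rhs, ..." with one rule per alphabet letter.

  step 1 ⇒ step 2: BABABCDA ⇒ BBD·BAB·BBD·BAB·BBD·DA·ABC·BAB
    A ↦ BAB
    B ↦ BBD
    C ↦ DA
    D ↦ ABC

A->BAB, B->BBD, C->DA, D->ABC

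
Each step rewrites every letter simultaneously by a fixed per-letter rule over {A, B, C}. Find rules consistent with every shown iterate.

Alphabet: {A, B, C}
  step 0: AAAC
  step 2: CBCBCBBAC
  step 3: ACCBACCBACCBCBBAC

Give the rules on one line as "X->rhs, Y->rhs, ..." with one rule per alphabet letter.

A->B, B->CB, C->AC

  step 2 ⇒ step 3: CBCBCBBAC ⇒ AC·CB·AC·CB·AC·CB·CB·B·AC
    A ↦ B
    B ↦ CB
    C ↦ AC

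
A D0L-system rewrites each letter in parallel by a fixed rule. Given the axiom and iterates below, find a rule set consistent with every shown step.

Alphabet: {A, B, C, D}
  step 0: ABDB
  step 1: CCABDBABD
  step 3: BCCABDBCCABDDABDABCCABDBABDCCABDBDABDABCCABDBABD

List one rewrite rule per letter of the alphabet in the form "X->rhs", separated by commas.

A->CC, B->ABD, C->DAB, D->B

  step 0 ⇒ step 1: ABDB ⇒ CC·ABD·B·ABD
    A ↦ CC
    B ↦ ABD
    D ↦ B
    C ↦ DAB  (constrained at step 1)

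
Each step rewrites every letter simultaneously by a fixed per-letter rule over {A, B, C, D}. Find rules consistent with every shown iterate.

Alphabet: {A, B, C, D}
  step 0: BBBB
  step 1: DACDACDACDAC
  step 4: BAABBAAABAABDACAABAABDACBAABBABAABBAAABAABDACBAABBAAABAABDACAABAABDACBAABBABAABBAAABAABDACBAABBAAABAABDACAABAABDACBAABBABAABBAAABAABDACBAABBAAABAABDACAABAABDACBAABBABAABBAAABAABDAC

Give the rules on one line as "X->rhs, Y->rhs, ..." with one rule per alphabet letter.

A->AAB, B->DAC, C->BA, D->B

  step 0 ⇒ step 1: BBBB ⇒ DAC·DAC·DAC·DAC
    B ↦ DAC
    A ↦ AAB  (constrained at step 1)
    C ↦ BA  (constrained at step 1)
    D ↦ B  (constrained at step 1)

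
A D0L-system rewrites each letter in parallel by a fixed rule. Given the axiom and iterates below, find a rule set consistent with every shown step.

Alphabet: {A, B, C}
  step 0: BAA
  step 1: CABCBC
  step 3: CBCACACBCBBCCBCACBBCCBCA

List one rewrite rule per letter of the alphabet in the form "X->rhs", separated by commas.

A->BC, B->CA, C->CB

  step 0 ⇒ step 1: BAA ⇒ CA·BC·BC
    A ↦ BC
    B ↦ CA
    C ↦ CB  (constrained at step 1)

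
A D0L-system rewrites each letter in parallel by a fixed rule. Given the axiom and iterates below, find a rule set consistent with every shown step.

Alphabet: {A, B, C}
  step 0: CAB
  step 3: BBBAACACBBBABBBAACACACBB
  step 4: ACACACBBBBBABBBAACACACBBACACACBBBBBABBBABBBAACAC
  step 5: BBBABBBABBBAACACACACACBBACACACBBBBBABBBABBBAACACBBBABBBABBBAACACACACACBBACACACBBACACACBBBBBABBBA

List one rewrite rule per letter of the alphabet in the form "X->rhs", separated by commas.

A->BB, B->AC, C->BA

  step 4 ⇒ step 5: ACACACBBBBBABBBAACACACBBACACACBBBBBABBBABBBAACAC ⇒ BB·BA·BB·BA·BB·BA·AC·AC·AC·AC·AC·BB·AC·AC·AC·BB·BB·BA·BB·BA·BB·BA·AC·AC·BB·BA·BB·BA·BB·BA·AC·AC·AC·AC·AC·BB·AC·AC·AC·BB·AC·AC·AC·BB·BB·BA·BB·BA
    A ↦ BB
    B ↦ AC
    C ↦ BA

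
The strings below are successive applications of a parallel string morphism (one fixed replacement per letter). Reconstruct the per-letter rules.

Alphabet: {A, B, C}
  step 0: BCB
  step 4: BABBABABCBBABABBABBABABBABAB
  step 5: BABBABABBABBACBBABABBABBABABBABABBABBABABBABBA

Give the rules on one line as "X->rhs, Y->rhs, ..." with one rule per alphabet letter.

A->B, B->BA, C->CB

  step 4 ⇒ step 5: BABBABABCBBABABBABBABABBABAB ⇒ BA·B·BA·BA·B·BA·B·BA·CB·BA·BA·B·BA·B·BA·BA·B·BA·BA·B·BA·B·BA·BA·B·BA·B·BA
    A ↦ B
    B ↦ BA
    C ↦ CB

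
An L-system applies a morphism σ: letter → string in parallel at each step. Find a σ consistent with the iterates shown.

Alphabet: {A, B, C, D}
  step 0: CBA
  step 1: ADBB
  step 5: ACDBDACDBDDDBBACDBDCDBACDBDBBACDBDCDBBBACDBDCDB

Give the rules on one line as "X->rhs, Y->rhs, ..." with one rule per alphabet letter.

A->BB, B->D, C->A, D->CDB

  step 0 ⇒ step 1: CBA ⇒ A·D·BB
    A ↦ BB
    B ↦ D
    C ↦ A
    D ↦ CDB  (constrained at step 1)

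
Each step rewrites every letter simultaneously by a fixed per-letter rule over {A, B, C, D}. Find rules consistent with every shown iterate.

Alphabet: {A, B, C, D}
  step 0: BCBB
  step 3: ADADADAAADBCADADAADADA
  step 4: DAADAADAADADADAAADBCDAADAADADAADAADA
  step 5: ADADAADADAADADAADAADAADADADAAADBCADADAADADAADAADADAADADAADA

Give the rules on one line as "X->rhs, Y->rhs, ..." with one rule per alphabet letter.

  step 4 ⇒ step 5: DAADAADAADADADAAADBCDAADAADADAADAADA ⇒ A·DA·DA·A·DA·DA·A·DA·DA·A·DA·A·DA·A·DA·DA·DA·A·AD·BC·A·DA·DA·A·DA·DA·A·DA·A·DA·DA·A·DA·DA·A·DA
    A ↦ DA
    B ↦ AD
    C ↦ BC
    D ↦ A

A->DA, B->AD, C->BC, D->A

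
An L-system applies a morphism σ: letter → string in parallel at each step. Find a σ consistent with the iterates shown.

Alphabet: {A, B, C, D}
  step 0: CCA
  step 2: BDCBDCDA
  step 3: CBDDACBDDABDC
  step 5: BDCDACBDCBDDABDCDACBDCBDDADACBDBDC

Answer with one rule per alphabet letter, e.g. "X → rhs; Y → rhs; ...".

  step 2 ⇒ step 3: BDCBDCDA ⇒ C·BD·DA·C·BD·DA·BD·C
    A ↦ C
    B ↦ C
    C ↦ DA
    D ↦ BD

A->C, B->C, C->DA, D->BD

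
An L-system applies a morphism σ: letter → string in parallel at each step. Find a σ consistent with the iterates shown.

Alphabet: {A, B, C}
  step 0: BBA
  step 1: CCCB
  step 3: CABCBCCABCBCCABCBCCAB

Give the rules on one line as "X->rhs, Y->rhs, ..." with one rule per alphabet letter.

  step 0 ⇒ step 1: BBA ⇒ C·C·CB
    A ↦ CB
    B ↦ C
    C ↦ CAB  (constrained at step 1)

A->CB, B->C, C->CAB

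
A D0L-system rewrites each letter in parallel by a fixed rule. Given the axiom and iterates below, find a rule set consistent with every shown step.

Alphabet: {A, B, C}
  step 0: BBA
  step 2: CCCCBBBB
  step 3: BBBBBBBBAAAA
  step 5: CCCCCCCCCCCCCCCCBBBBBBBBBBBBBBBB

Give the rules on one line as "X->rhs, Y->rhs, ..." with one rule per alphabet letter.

A->CC, B->A, C->BB

  step 2 ⇒ step 3: CCCCBBBB ⇒ BB·BB·BB·BB·A·A·A·A
    B ↦ A
    C ↦ BB
    A ↦ CC  (constrained at step 0)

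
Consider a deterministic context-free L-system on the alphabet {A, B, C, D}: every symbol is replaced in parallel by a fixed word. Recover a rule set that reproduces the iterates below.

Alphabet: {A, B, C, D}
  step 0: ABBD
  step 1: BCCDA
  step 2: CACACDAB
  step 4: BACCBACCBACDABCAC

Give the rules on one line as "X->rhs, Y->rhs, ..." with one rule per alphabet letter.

  step 1 ⇒ step 2: BCCDA ⇒ C·AC·AC·DA·B
    A ↦ B
    B ↦ C
    C ↦ AC
    D ↦ DA

A->B, B->C, C->AC, D->DA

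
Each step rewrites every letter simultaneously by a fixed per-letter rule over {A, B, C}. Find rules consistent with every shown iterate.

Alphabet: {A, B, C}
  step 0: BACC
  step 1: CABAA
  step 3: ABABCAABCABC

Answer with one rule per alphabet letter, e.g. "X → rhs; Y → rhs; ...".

  step 0 ⇒ step 1: BACC ⇒ C·AB·A·A
    A ↦ AB
    B ↦ C
    C ↦ A

A->AB, B->C, C->A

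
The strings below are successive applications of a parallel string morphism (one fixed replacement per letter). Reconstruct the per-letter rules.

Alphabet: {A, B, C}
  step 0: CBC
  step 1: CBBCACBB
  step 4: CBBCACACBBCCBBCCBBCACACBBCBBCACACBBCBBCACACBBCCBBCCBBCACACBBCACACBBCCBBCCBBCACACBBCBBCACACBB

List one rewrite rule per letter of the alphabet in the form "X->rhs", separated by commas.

A->C, B->CA, C->CBB

  step 0 ⇒ step 1: CBC ⇒ CBB·CA·CBB
    B ↦ CA
    C ↦ CBB
    A ↦ C  (constrained at step 1)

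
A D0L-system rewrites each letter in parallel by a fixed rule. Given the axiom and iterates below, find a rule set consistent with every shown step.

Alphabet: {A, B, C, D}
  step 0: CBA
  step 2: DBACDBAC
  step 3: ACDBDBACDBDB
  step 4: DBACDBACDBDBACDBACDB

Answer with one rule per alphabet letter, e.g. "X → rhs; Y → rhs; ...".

A->D, B->DB, C->B, D->AC

  step 3 ⇒ step 4: ACDBDBACDBDB ⇒ D·B·AC·DB·AC·DB·D·B·AC·DB·AC·DB
    A ↦ D
    B ↦ DB
    C ↦ B
    D ↦ AC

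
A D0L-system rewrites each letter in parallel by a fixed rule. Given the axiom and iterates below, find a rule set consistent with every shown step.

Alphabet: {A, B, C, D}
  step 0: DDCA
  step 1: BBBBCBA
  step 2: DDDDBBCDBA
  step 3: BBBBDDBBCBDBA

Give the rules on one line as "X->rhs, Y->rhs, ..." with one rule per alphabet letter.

A->BA, B->D, C->BBC, D->B

  step 2 ⇒ step 3: DDDDBBCDBA ⇒ B·B·B·B·D·D·BBC·B·D·BA
    A ↦ BA
    B ↦ D
    C ↦ BBC
    D ↦ B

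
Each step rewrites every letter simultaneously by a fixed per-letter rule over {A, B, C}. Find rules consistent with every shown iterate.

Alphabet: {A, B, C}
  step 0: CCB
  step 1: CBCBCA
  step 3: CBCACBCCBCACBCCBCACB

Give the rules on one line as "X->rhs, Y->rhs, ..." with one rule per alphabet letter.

A->C, B->CA, C->CB

  step 0 ⇒ step 1: CCB ⇒ CB·CB·CA
    B ↦ CA
    C ↦ CB
    A ↦ C  (constrained at step 1)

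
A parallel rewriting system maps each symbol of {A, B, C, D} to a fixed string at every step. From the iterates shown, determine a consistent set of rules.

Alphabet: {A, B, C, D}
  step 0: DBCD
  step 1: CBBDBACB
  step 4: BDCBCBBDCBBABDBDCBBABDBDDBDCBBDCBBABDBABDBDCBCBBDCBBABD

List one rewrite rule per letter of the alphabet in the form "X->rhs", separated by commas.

  step 0 ⇒ step 1: DBCD ⇒ CB·BD·BA·CB
    B ↦ BD
    C ↦ BA
    D ↦ CB
    A ↦ D  (constrained at step 1)

A->D, B->BD, C->BA, D->CB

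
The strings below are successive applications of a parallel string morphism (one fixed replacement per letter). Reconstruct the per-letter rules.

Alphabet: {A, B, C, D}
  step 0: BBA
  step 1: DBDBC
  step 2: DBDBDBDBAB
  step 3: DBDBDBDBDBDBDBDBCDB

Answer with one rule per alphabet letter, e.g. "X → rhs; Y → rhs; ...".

A->C, B->DB, C->AB, D->DB

  step 2 ⇒ step 3: DBDBDBDBAB ⇒ DB·DB·DB·DB·DB·DB·DB·DB·C·DB
    A ↦ C
    B ↦ DB
    D ↦ DB
  step 1 ⇒ step 2: DBDBC ⇒ DB·DB·DB·DB·AB
    C ↦ AB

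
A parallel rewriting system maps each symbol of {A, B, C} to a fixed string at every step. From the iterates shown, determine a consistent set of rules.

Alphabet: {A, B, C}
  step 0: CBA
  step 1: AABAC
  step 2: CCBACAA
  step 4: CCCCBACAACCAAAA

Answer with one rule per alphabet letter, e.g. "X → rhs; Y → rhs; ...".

  step 1 ⇒ step 2: AABAC ⇒ C·C·BA·C·AA
    A ↦ C
    B ↦ BA
    C ↦ AA

A->C, B->BA, C->AA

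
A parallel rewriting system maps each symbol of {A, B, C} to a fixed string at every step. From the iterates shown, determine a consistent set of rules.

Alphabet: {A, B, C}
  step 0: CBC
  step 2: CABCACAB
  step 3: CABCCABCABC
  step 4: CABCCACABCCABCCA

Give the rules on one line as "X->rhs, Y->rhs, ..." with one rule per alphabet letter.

A->B, B->C, C->CA

  step 3 ⇒ step 4: CABCCABCABC ⇒ CA·B·C·CA·CA·B·C·CA·B·C·CA
    A ↦ B
    B ↦ C
    C ↦ CA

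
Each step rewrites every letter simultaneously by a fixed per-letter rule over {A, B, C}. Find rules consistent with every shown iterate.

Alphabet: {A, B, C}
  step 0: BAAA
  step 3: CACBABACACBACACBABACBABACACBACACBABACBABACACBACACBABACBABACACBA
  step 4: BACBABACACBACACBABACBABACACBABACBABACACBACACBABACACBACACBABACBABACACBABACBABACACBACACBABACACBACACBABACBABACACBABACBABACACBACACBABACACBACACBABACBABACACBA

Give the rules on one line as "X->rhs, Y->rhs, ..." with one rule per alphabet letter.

  step 3 ⇒ step 4: CACBABACACBACACBABACBABACACBACACBABACBABACACBACACBABACBABACACBA ⇒ BA·CBA·BA·CA·CBA·CA·CBA·BA·CBA·BA·CA·CBA·BA·CBA·BA·CA·CBA·CA·CBA·BA·CA·CBA·CA·CBA·BA·CBA·BA·CA·CBA·BA·CBA·BA·CA·CBA·CA·CBA·BA·CA·CBA·CA·CBA·BA·CBA·BA·CA·CBA·BA·CBA·BA·CA·CBA·CA·CBA·BA·CA·CBA·CA·CBA·BA·CBA·BA·CA·CBA
    A ↦ CBA
    B ↦ CA
    C ↦ BA

A->CBA, B->CA, C->BA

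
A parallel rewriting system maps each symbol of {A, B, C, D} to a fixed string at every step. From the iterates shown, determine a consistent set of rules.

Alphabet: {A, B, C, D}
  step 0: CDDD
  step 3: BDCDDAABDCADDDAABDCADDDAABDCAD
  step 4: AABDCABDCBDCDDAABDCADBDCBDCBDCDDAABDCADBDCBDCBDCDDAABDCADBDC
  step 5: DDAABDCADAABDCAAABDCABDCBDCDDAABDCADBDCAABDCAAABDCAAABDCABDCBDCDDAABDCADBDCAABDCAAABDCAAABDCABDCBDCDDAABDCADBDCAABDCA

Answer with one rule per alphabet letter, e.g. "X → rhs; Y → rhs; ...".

  step 4 ⇒ step 5: AABDCABDCBDCDDAABDCADBDCBDCBDCDDAABDCADBDCBDCBDCDDAABDCADBDC ⇒ D·D·AA·BDC·A·D·AA·BDC·A·AA·BDC·A·BDC·BDC·D·D·AA·BDC·A·D·BDC·AA·BDC·A·AA·BDC·A·AA·BDC·A·BDC·BDC·D·D·AA·BDC·A·D·BDC·AA·BDC·A·AA·BDC·A·AA·BDC·A·BDC·BDC·D·D·AA·BDC·A·D·BDC·AA·BDC·A
    A ↦ D
    B ↦ AA
    C ↦ A
    D ↦ BDC

A->D, B->AA, C->A, D->BDC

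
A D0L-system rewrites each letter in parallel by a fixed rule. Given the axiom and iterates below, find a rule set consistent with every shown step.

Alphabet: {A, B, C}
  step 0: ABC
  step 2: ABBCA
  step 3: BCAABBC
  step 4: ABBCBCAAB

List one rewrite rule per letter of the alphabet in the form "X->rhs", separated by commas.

A->BC, B->A, C->B

  step 3 ⇒ step 4: BCAABBC ⇒ A·B·BC·BC·A·A·B
    A ↦ BC
    B ↦ A
    C ↦ B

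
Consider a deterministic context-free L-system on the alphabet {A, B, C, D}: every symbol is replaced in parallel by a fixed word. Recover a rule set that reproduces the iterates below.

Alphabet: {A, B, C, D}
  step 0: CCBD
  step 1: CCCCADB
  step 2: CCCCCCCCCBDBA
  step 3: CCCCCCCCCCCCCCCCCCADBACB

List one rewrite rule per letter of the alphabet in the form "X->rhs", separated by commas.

  step 2 ⇒ step 3: CCCCCCCCCBDBA ⇒ CC·CC·CC·CC·CC·CC·CC·CC·CC·A·DB·A·CB
    A ↦ CB
    B ↦ A
    C ↦ CC
    D ↦ DB

A->CB, B->A, C->CC, D->DB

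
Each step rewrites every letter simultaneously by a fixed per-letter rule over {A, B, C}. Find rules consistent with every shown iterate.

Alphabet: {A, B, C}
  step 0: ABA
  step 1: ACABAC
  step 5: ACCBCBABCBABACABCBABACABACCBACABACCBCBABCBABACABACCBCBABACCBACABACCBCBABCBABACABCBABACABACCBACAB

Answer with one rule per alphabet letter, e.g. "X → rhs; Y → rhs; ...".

  step 0 ⇒ step 1: ABA ⇒ AC·AB·AC
    A ↦ AC
    B ↦ AB
    C ↦ CB  (constrained at step 1)

A->AC, B->AB, C->CB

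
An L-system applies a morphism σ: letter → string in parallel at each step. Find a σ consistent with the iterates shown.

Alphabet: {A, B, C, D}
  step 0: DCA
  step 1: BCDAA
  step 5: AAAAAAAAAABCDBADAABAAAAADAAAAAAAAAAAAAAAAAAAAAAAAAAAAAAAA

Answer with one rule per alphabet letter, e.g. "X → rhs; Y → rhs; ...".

A->AA, B->AD, C->CD, D->B

  step 0 ⇒ step 1: DCA ⇒ B·CD·AA
    A ↦ AA
    C ↦ CD
    D ↦ B
    B ↦ AD  (constrained at step 1)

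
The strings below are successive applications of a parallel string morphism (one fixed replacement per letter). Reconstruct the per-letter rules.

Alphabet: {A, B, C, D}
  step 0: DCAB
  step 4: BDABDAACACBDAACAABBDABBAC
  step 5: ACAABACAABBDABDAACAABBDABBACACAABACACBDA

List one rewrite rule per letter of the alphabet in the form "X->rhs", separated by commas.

A->B, B->AC, C->DA, D->AA

  step 4 ⇒ step 5: BDABDAACACBDAACAABBDABBAC ⇒ AC·AA·B·AC·AA·B·B·DA·B·DA·AC·AA·B·B·DA·B·B·AC·AC·AA·B·AC·AC·B·DA
    A ↦ B
    B ↦ AC
    C ↦ DA
    D ↦ AA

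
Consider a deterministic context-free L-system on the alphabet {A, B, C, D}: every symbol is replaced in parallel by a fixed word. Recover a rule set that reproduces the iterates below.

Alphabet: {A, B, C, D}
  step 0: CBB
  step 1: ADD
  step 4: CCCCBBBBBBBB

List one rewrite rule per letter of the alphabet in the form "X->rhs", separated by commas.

  step 0 ⇒ step 1: CBB ⇒ A·D·D
    B ↦ D
    C ↦ A
    A ↦ CC  (constrained at step 1)
    D ↦ BB  (constrained at step 1)

A->CC, B->D, C->A, D->BB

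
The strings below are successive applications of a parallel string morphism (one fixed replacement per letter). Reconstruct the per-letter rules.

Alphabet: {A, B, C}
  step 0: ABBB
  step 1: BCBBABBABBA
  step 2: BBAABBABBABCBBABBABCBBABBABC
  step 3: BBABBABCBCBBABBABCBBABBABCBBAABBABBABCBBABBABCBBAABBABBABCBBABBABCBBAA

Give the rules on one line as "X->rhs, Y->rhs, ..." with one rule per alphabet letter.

  step 2 ⇒ step 3: BBAABBABBABCBBABBABCBBABBABC ⇒ BBA·BBA·BC·BC·BBA·BBA·BC·BBA·BBA·BC·BBA·A·BBA·BBA·BC·BBA·BBA·BC·BBA·A·BBA·BBA·BC·BBA·BBA·BC·BBA·A
    A ↦ BC
    B ↦ BBA
    C ↦ A

A->BC, B->BBA, C->A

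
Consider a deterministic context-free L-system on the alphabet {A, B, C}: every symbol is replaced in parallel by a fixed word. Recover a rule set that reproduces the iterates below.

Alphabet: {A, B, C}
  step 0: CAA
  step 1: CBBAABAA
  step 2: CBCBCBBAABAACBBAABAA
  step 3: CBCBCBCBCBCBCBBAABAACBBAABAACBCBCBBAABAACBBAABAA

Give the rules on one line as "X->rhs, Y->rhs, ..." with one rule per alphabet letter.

A->BAA, B->CB, C->CB

  step 2 ⇒ step 3: CBCBCBBAABAACBBAABAA ⇒ CB·CB·CB·CB·CB·CB·CB·BAA·BAA·CB·BAA·BAA·CB·CB·CB·BAA·BAA·CB·BAA·BAA
    A ↦ BAA
    B ↦ CB
    C ↦ CB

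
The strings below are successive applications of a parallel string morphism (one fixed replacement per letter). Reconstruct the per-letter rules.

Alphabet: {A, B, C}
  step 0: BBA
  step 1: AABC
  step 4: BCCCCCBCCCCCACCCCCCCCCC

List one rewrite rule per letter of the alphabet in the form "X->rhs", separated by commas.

  step 0 ⇒ step 1: BBA ⇒ A·A·BC
    A ↦ BC
    B ↦ A
    C ↦ CC  (constrained at step 1)

A->BC, B->A, C->CC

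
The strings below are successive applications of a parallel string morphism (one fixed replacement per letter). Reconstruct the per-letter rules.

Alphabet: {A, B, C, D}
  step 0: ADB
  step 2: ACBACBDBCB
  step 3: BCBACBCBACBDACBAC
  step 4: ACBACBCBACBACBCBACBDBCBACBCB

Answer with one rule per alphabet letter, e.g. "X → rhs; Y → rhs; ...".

  step 3 ⇒ step 4: BCBACBCBACBDACBAC ⇒ AC·B·AC·BC·B·AC·B·AC·BC·B·AC·BD·BC·B·AC·BC·B
    A ↦ BC
    B ↦ AC
    C ↦ B
    D ↦ BD

A->BC, B->AC, C->B, D->BD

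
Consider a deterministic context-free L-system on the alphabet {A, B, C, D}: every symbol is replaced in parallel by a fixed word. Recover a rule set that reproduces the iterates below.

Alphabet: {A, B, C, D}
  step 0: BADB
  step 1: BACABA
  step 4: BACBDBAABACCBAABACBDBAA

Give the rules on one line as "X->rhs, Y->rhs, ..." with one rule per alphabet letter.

  step 0 ⇒ step 1: BADB ⇒ BA·C·A·BA
    A ↦ C
    B ↦ BA
    D ↦ A
    C ↦ BD  (constrained at step 1)

A->C, B->BA, C->BD, D->A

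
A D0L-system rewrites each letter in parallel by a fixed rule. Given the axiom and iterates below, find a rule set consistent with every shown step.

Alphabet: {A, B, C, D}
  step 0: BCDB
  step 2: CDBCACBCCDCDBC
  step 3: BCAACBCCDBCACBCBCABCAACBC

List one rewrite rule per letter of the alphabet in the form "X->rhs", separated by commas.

A->CD, B->AC, C->BC, D->A

  step 2 ⇒ step 3: CDBCACBCCDCDBC ⇒ BC·A·AC·BC·CD·BC·AC·BC·BC·A·BC·A·AC·BC
    A ↦ CD
    B ↦ AC
    C ↦ BC
    D ↦ A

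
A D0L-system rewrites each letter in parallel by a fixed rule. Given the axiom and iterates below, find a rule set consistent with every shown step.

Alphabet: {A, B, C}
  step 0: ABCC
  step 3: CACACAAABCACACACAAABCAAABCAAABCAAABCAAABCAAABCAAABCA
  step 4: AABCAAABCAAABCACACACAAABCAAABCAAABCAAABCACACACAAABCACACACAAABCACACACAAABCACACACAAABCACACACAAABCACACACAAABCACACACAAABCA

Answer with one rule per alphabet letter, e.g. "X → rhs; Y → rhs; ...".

A->CA, B->CA, C->AAB

  step 3 ⇒ step 4: CACACAAABCACACACAAABCAAABCAAABCAAABCAAABCAAABCAAABCA ⇒ AAB·CA·AAB·CA·AAB·CA·CA·CA·CA·AAB·CA·AAB·CA·AAB·CA·AAB·CA·CA·CA·CA·AAB·CA·CA·CA·CA·AAB·CA·CA·CA·CA·AAB·CA·CA·CA·CA·AAB·CA·CA·CA·CA·AAB·CA·CA·CA·CA·AAB·CA·CA·CA·CA·AAB·CA
    A ↦ CA
    B ↦ CA
    C ↦ AAB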